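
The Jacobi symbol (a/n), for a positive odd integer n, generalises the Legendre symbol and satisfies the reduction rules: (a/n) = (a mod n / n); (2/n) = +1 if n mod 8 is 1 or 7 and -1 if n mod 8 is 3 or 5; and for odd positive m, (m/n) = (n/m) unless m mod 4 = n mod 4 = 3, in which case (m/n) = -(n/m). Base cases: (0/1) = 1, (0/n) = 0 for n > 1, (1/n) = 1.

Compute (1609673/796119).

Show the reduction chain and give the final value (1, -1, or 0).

(1609673/796119): 1609673 mod 796119 = 17435, so (1609673/796119) = (17435/796119)
flip (17435/796119) -> (796119/17435): both odd, 17435 mod 4 = 3, 796119 mod 4 = 3, so the flip contributes -1; sign now -1
(796119/17435): 796119 mod 17435 = 11544, so (796119/17435) = (11544/17435)
factor out 2^3: 11544 = 2^3·1443; with 17435 mod 8 = 3, (2/17435) = -1; sign now +1; continue with (1443/17435)
flip (1443/17435) -> (17435/1443): both odd, 1443 mod 4 = 3, 17435 mod 4 = 3, so the flip contributes -1; sign now -1
(17435/1443): 17435 mod 1443 = 119, so (17435/1443) = (119/1443)
flip (119/1443) -> (1443/119): both odd, 119 mod 4 = 3, 1443 mod 4 = 3, so the flip contributes -1; sign now +1
(1443/119): 1443 mod 119 = 15, so (1443/119) = (15/119)
flip (15/119) -> (119/15): both odd, 15 mod 4 = 3, 119 mod 4 = 3, so the flip contributes -1; sign now -1
(119/15): 119 mod 15 = 14, so (119/15) = (14/15)
factor out 2^1: 14 = 2^1·7; with 15 mod 8 = 7, (2/15) = +1; sign now -1; continue with (7/15)
flip (7/15) -> (15/7): both odd, 7 mod 4 = 3, 15 mod 4 = 3, so the flip contributes -1; sign now +1
(15/7): 15 mod 7 = 1, so (15/7) = (1/7)
reached (1/7) = 1, so the symbol is +1

1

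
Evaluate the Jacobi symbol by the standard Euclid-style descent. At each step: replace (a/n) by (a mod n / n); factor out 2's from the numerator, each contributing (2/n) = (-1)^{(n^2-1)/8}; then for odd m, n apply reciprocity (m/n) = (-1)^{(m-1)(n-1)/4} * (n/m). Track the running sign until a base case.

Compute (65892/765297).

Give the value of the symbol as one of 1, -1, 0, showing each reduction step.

0

65892 = 2^2·16473; (2/765297) = +1 since 765297 mod 8 = 1, so (65892/765297) = (+1)^2·(16473/765297); sign now +1
reciprocity: (16473/765297) = +1·(765297/16473) since 16473 mod 4 = 1, 765297 mod 4 = 1; sign now +1
(765297/16473) = (7539/16473)   [reduce mod 16473]
reciprocity: (7539/16473) = +1·(16473/7539) since 7539 mod 4 = 3, 16473 mod 4 = 1; sign now +1
(16473/7539) = (1395/7539)   [reduce mod 7539]
reciprocity: (1395/7539) = -1·(7539/1395) since 1395 mod 4 = 3, 7539 mod 4 = 3; sign now -1
(7539/1395) = (564/1395)   [reduce mod 1395]
564 = 2^2·141; (2/1395) = -1 since 1395 mod 8 = 3, so (564/1395) = (-1)^2·(141/1395); sign now -1
reciprocity: (141/1395) = +1·(1395/141) since 141 mod 4 = 1, 1395 mod 4 = 3; sign now -1
(1395/141) = (126/141)   [reduce mod 141]
126 = 2^1·63; (2/141) = -1 since 141 mod 8 = 5, so (126/141) = (-1)^1·(63/141); sign now +1
reciprocity: (63/141) = +1·(141/63) since 63 mod 4 = 3, 141 mod 4 = 1; sign now +1
(141/63) = (15/63)   [reduce mod 63]
reciprocity: (15/63) = -1·(63/15) since 15 mod 4 = 3, 63 mod 4 = 3; sign now -1
(63/15) = (3/15)   [reduce mod 15]
reciprocity: (3/15) = -1·(15/3) since 3 mod 4 = 3, 15 mod 4 = 3; sign now +1
(15/3) = (0/3)   [reduce mod 3]
(0/3) = 0   [gcd(a, n) > 1]; final value = 0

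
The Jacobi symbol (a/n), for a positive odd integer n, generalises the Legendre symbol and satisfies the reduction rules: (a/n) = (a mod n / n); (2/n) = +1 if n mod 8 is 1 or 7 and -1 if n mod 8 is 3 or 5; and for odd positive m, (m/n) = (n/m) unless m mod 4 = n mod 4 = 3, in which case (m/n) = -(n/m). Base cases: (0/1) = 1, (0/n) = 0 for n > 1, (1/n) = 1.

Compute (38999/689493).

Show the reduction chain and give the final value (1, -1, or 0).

1

flip (38999/689493) -> (689493/38999): both odd, 38999 mod 4 = 3, 689493 mod 4 = 1, so the flip contributes +1; sign now +1
(689493/38999): 689493 mod 38999 = 26510, so (689493/38999) = (26510/38999)
factor out 2^1: 26510 = 2^1·13255; with 38999 mod 8 = 7, (2/38999) = +1; sign now +1; continue with (13255/38999)
flip (13255/38999) -> (38999/13255): both odd, 13255 mod 4 = 3, 38999 mod 4 = 3, so the flip contributes -1; sign now -1
(38999/13255): 38999 mod 13255 = 12489, so (38999/13255) = (12489/13255)
flip (12489/13255) -> (13255/12489): both odd, 12489 mod 4 = 1, 13255 mod 4 = 3, so the flip contributes +1; sign now -1
(13255/12489): 13255 mod 12489 = 766, so (13255/12489) = (766/12489)
factor out 2^1: 766 = 2^1·383; with 12489 mod 8 = 1, (2/12489) = +1; sign now -1; continue with (383/12489)
flip (383/12489) -> (12489/383): both odd, 383 mod 4 = 3, 12489 mod 4 = 1, so the flip contributes +1; sign now -1
(12489/383): 12489 mod 383 = 233, so (12489/383) = (233/383)
flip (233/383) -> (383/233): both odd, 233 mod 4 = 1, 383 mod 4 = 3, so the flip contributes +1; sign now -1
(383/233): 383 mod 233 = 150, so (383/233) = (150/233)
factor out 2^1: 150 = 2^1·75; with 233 mod 8 = 1, (2/233) = +1; sign now -1; continue with (75/233)
flip (75/233) -> (233/75): both odd, 75 mod 4 = 3, 233 mod 4 = 1, so the flip contributes +1; sign now -1
(233/75): 233 mod 75 = 8, so (233/75) = (8/75)
factor out 2^3: 8 = 2^3·1; with 75 mod 8 = 3, (2/75) = -1; sign now +1; continue with (1/75)
reached (1/75) = 1, so the symbol is +1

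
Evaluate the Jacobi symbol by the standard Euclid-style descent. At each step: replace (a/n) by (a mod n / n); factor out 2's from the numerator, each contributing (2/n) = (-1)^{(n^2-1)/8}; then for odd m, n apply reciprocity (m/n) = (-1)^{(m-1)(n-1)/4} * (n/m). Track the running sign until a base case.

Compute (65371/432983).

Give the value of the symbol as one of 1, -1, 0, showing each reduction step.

reciprocity: (65371/432983) = -1·(432983/65371) since 65371 mod 4 = 3, 432983 mod 4 = 3; sign now -1
(432983/65371) = (40757/65371)   [reduce mod 65371]
reciprocity: (40757/65371) = +1·(65371/40757) since 40757 mod 4 = 1, 65371 mod 4 = 3; sign now -1
(65371/40757) = (24614/40757)   [reduce mod 40757]
24614 = 2^1·12307; (2/40757) = -1 since 40757 mod 8 = 5, so (24614/40757) = (-1)^1·(12307/40757); sign now +1
reciprocity: (12307/40757) = +1·(40757/12307) since 12307 mod 4 = 3, 40757 mod 4 = 1; sign now +1
(40757/12307) = (3836/12307)   [reduce mod 12307]
3836 = 2^2·959; (2/12307) = -1 since 12307 mod 8 = 3, so (3836/12307) = (-1)^2·(959/12307); sign now +1
reciprocity: (959/12307) = -1·(12307/959) since 959 mod 4 = 3, 12307 mod 4 = 3; sign now -1
(12307/959) = (799/959)   [reduce mod 959]
reciprocity: (799/959) = -1·(959/799) since 799 mod 4 = 3, 959 mod 4 = 3; sign now +1
(959/799) = (160/799)   [reduce mod 799]
160 = 2^5·5; (2/799) = +1 since 799 mod 8 = 7, so (160/799) = (+1)^5·(5/799); sign now +1
reciprocity: (5/799) = +1·(799/5) since 5 mod 4 = 1, 799 mod 4 = 3; sign now +1
(799/5) = (4/5)   [reduce mod 5]
4 = 2^2·1; (2/5) = -1 since 5 mod 8 = 5, so (4/5) = (-1)^2·(1/5); sign now +1
(1/5) = 1; final value = sign = +1

1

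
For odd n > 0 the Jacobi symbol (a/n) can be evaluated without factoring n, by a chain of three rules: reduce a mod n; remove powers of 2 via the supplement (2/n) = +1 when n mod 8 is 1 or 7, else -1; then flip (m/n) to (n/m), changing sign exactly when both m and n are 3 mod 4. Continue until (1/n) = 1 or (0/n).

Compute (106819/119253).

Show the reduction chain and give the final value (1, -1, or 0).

reciprocity: (106819/119253) = +1·(119253/106819) since 106819 mod 4 = 3, 119253 mod 4 = 1; sign now +1
(119253/106819) = (12434/106819)   [reduce mod 106819]
12434 = 2^1·6217; (2/106819) = -1 since 106819 mod 8 = 3, so (12434/106819) = (-1)^1·(6217/106819); sign now -1
reciprocity: (6217/106819) = +1·(106819/6217) since 6217 mod 4 = 1, 106819 mod 4 = 3; sign now -1
(106819/6217) = (1130/6217)   [reduce mod 6217]
1130 = 2^1·565; (2/6217) = +1 since 6217 mod 8 = 1, so (1130/6217) = (+1)^1·(565/6217); sign now -1
reciprocity: (565/6217) = +1·(6217/565) since 565 mod 4 = 1, 6217 mod 4 = 1; sign now -1
(6217/565) = (2/565)   [reduce mod 565]
2 = 2^1·1; (2/565) = -1 since 565 mod 8 = 5, so (2/565) = (-1)^1·(1/565); sign now +1
(1/565) = 1; final value = sign = +1

1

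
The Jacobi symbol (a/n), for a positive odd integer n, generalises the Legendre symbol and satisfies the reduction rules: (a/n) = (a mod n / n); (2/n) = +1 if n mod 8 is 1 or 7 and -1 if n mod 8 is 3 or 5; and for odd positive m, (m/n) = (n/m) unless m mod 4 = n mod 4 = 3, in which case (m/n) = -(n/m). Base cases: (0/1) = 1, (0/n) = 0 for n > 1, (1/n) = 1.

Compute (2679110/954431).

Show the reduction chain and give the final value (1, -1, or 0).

-1

(2679110/954431): 2679110 mod 954431 = 770248, so (2679110/954431) = (770248/954431)
factor out 2^3: 770248 = 2^3·96281; with 954431 mod 8 = 7, (2/954431) = +1; sign now +1; continue with (96281/954431)
flip (96281/954431) -> (954431/96281): both odd, 96281 mod 4 = 1, 954431 mod 4 = 3, so the flip contributes +1; sign now +1
(954431/96281): 954431 mod 96281 = 87902, so (954431/96281) = (87902/96281)
factor out 2^1: 87902 = 2^1·43951; with 96281 mod 8 = 1, (2/96281) = +1; sign now +1; continue with (43951/96281)
flip (43951/96281) -> (96281/43951): both odd, 43951 mod 4 = 3, 96281 mod 4 = 1, so the flip contributes +1; sign now +1
(96281/43951): 96281 mod 43951 = 8379, so (96281/43951) = (8379/43951)
flip (8379/43951) -> (43951/8379): both odd, 8379 mod 4 = 3, 43951 mod 4 = 3, so the flip contributes -1; sign now -1
(43951/8379): 43951 mod 8379 = 2056, so (43951/8379) = (2056/8379)
factor out 2^3: 2056 = 2^3·257; with 8379 mod 8 = 3, (2/8379) = -1; sign now +1; continue with (257/8379)
flip (257/8379) -> (8379/257): both odd, 257 mod 4 = 1, 8379 mod 4 = 3, so the flip contributes +1; sign now +1
(8379/257): 8379 mod 257 = 155, so (8379/257) = (155/257)
flip (155/257) -> (257/155): both odd, 155 mod 4 = 3, 257 mod 4 = 1, so the flip contributes +1; sign now +1
(257/155): 257 mod 155 = 102, so (257/155) = (102/155)
factor out 2^1: 102 = 2^1·51; with 155 mod 8 = 3, (2/155) = -1; sign now -1; continue with (51/155)
flip (51/155) -> (155/51): both odd, 51 mod 4 = 3, 155 mod 4 = 3, so the flip contributes -1; sign now +1
(155/51): 155 mod 51 = 2, so (155/51) = (2/51)
factor out 2^1: 2 = 2^1·1; with 51 mod 8 = 3, (2/51) = -1; sign now -1; continue with (1/51)
reached (1/51) = 1, so the symbol is -1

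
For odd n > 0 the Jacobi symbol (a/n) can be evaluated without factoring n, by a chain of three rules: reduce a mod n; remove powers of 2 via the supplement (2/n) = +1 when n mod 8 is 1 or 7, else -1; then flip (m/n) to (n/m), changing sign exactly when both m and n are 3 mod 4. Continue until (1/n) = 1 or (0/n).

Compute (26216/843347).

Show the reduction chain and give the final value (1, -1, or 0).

1

factor out 2^3: 26216 = 2^3·3277; with 843347 mod 8 = 3, (2/843347) = -1; sign now -1; continue with (3277/843347)
flip (3277/843347) -> (843347/3277): both odd, 3277 mod 4 = 1, 843347 mod 4 = 3, so the flip contributes +1; sign now -1
(843347/3277): 843347 mod 3277 = 1158, so (843347/3277) = (1158/3277)
factor out 2^1: 1158 = 2^1·579; with 3277 mod 8 = 5, (2/3277) = -1; sign now +1; continue with (579/3277)
flip (579/3277) -> (3277/579): both odd, 579 mod 4 = 3, 3277 mod 4 = 1, so the flip contributes +1; sign now +1
(3277/579): 3277 mod 579 = 382, so (3277/579) = (382/579)
factor out 2^1: 382 = 2^1·191; with 579 mod 8 = 3, (2/579) = -1; sign now -1; continue with (191/579)
flip (191/579) -> (579/191): both odd, 191 mod 4 = 3, 579 mod 4 = 3, so the flip contributes -1; sign now +1
(579/191): 579 mod 191 = 6, so (579/191) = (6/191)
factor out 2^1: 6 = 2^1·3; with 191 mod 8 = 7, (2/191) = +1; sign now +1; continue with (3/191)
flip (3/191) -> (191/3): both odd, 3 mod 4 = 3, 191 mod 4 = 3, so the flip contributes -1; sign now -1
(191/3): 191 mod 3 = 2, so (191/3) = (2/3)
factor out 2^1: 2 = 2^1·1; with 3 mod 8 = 3, (2/3) = -1; sign now +1; continue with (1/3)
reached (1/3) = 1, so the symbol is +1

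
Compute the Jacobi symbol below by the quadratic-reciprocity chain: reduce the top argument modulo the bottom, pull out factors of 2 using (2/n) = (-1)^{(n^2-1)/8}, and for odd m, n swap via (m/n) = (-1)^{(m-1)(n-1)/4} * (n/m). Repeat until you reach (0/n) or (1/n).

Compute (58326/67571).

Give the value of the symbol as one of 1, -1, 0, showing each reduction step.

factor out 2^1: 58326 = 2^1·29163; with 67571 mod 8 = 3, (2/67571) = -1; sign now -1; continue with (29163/67571)
flip (29163/67571) -> (67571/29163): both odd, 29163 mod 4 = 3, 67571 mod 4 = 3, so the flip contributes -1; sign now +1
(67571/29163): 67571 mod 29163 = 9245, so (67571/29163) = (9245/29163)
flip (9245/29163) -> (29163/9245): both odd, 9245 mod 4 = 1, 29163 mod 4 = 3, so the flip contributes +1; sign now +1
(29163/9245): 29163 mod 9245 = 1428, so (29163/9245) = (1428/9245)
factor out 2^2: 1428 = 2^2·357; with 9245 mod 8 = 5, (2/9245) = -1; sign now +1; continue with (357/9245)
flip (357/9245) -> (9245/357): both odd, 357 mod 4 = 1, 9245 mod 4 = 1, so the flip contributes +1; sign now +1
(9245/357): 9245 mod 357 = 320, so (9245/357) = (320/357)
factor out 2^6: 320 = 2^6·5; with 357 mod 8 = 5, (2/357) = -1; sign now +1; continue with (5/357)
flip (5/357) -> (357/5): both odd, 5 mod 4 = 1, 357 mod 4 = 1, so the flip contributes +1; sign now +1
(357/5): 357 mod 5 = 2, so (357/5) = (2/5)
factor out 2^1: 2 = 2^1·1; with 5 mod 8 = 5, (2/5) = -1; sign now -1; continue with (1/5)
reached (1/5) = 1, so the symbol is -1

-1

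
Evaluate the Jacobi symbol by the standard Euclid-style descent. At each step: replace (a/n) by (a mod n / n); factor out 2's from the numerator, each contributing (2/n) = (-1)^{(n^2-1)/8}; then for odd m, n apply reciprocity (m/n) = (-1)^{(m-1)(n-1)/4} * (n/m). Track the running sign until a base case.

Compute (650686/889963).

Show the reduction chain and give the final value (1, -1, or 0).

-1

factor out 2^1: 650686 = 2^1·325343; with 889963 mod 8 = 3, (2/889963) = -1; sign now -1; continue with (325343/889963)
flip (325343/889963) -> (889963/325343): both odd, 325343 mod 4 = 3, 889963 mod 4 = 3, so the flip contributes -1; sign now +1
(889963/325343): 889963 mod 325343 = 239277, so (889963/325343) = (239277/325343)
flip (239277/325343) -> (325343/239277): both odd, 239277 mod 4 = 1, 325343 mod 4 = 3, so the flip contributes +1; sign now +1
(325343/239277): 325343 mod 239277 = 86066, so (325343/239277) = (86066/239277)
factor out 2^1: 86066 = 2^1·43033; with 239277 mod 8 = 5, (2/239277) = -1; sign now -1; continue with (43033/239277)
flip (43033/239277) -> (239277/43033): both odd, 43033 mod 4 = 1, 239277 mod 4 = 1, so the flip contributes +1; sign now -1
(239277/43033): 239277 mod 43033 = 24112, so (239277/43033) = (24112/43033)
factor out 2^4: 24112 = 2^4·1507; with 43033 mod 8 = 1, (2/43033) = +1; sign now -1; continue with (1507/43033)
flip (1507/43033) -> (43033/1507): both odd, 1507 mod 4 = 3, 43033 mod 4 = 1, so the flip contributes +1; sign now -1
(43033/1507): 43033 mod 1507 = 837, so (43033/1507) = (837/1507)
flip (837/1507) -> (1507/837): both odd, 837 mod 4 = 1, 1507 mod 4 = 3, so the flip contributes +1; sign now -1
(1507/837): 1507 mod 837 = 670, so (1507/837) = (670/837)
factor out 2^1: 670 = 2^1·335; with 837 mod 8 = 5, (2/837) = -1; sign now +1; continue with (335/837)
flip (335/837) -> (837/335): both odd, 335 mod 4 = 3, 837 mod 4 = 1, so the flip contributes +1; sign now +1
(837/335): 837 mod 335 = 167, so (837/335) = (167/335)
flip (167/335) -> (335/167): both odd, 167 mod 4 = 3, 335 mod 4 = 3, so the flip contributes -1; sign now -1
(335/167): 335 mod 167 = 1, so (335/167) = (1/167)
reached (1/167) = 1, so the symbol is -1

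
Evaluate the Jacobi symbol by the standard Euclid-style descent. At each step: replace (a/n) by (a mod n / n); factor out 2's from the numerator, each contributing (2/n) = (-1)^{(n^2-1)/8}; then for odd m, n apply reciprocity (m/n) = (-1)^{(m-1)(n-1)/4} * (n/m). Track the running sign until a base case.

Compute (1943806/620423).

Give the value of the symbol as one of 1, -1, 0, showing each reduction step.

1

(1943806/620423): 1943806 mod 620423 = 82537, so (1943806/620423) = (82537/620423)
flip (82537/620423) -> (620423/82537): both odd, 82537 mod 4 = 1, 620423 mod 4 = 3, so the flip contributes +1; sign now +1
(620423/82537): 620423 mod 82537 = 42664, so (620423/82537) = (42664/82537)
factor out 2^3: 42664 = 2^3·5333; with 82537 mod 8 = 1, (2/82537) = +1; sign now +1; continue with (5333/82537)
flip (5333/82537) -> (82537/5333): both odd, 5333 mod 4 = 1, 82537 mod 4 = 1, so the flip contributes +1; sign now +1
(82537/5333): 82537 mod 5333 = 2542, so (82537/5333) = (2542/5333)
factor out 2^1: 2542 = 2^1·1271; with 5333 mod 8 = 5, (2/5333) = -1; sign now -1; continue with (1271/5333)
flip (1271/5333) -> (5333/1271): both odd, 1271 mod 4 = 3, 5333 mod 4 = 1, so the flip contributes +1; sign now -1
(5333/1271): 5333 mod 1271 = 249, so (5333/1271) = (249/1271)
flip (249/1271) -> (1271/249): both odd, 249 mod 4 = 1, 1271 mod 4 = 3, so the flip contributes +1; sign now -1
(1271/249): 1271 mod 249 = 26, so (1271/249) = (26/249)
factor out 2^1: 26 = 2^1·13; with 249 mod 8 = 1, (2/249) = +1; sign now -1; continue with (13/249)
flip (13/249) -> (249/13): both odd, 13 mod 4 = 1, 249 mod 4 = 1, so the flip contributes +1; sign now -1
(249/13): 249 mod 13 = 2, so (249/13) = (2/13)
factor out 2^1: 2 = 2^1·1; with 13 mod 8 = 5, (2/13) = -1; sign now +1; continue with (1/13)
reached (1/13) = 1, so the symbol is +1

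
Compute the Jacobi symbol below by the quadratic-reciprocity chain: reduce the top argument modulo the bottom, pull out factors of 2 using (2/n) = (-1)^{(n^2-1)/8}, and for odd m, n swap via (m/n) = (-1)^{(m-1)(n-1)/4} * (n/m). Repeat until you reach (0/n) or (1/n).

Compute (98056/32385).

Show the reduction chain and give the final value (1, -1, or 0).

0

(98056/32385) = (901/32385)   [reduce mod 32385]
reciprocity: (901/32385) = +1·(32385/901) since 901 mod 4 = 1, 32385 mod 4 = 1; sign now +1
(32385/901) = (850/901)   [reduce mod 901]
850 = 2^1·425; (2/901) = -1 since 901 mod 8 = 5, so (850/901) = (-1)^1·(425/901); sign now -1
reciprocity: (425/901) = +1·(901/425) since 425 mod 4 = 1, 901 mod 4 = 1; sign now -1
(901/425) = (51/425)   [reduce mod 425]
reciprocity: (51/425) = +1·(425/51) since 51 mod 4 = 3, 425 mod 4 = 1; sign now -1
(425/51) = (17/51)   [reduce mod 51]
reciprocity: (17/51) = +1·(51/17) since 17 mod 4 = 1, 51 mod 4 = 3; sign now -1
(51/17) = (0/17)   [reduce mod 17]
(0/17) = 0   [gcd(a, n) > 1]; final value = 0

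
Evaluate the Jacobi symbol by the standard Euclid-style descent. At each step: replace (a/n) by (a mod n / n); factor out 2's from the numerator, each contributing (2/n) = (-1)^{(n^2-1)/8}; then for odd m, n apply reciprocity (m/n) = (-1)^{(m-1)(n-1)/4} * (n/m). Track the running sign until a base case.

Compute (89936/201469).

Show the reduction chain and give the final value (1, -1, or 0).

-1

89936 = 2^4·5621; (2/201469) = -1 since 201469 mod 8 = 5, so (89936/201469) = (-1)^4·(5621/201469); sign now +1
reciprocity: (5621/201469) = +1·(201469/5621) since 5621 mod 4 = 1, 201469 mod 4 = 1; sign now +1
(201469/5621) = (4734/5621)   [reduce mod 5621]
4734 = 2^1·2367; (2/5621) = -1 since 5621 mod 8 = 5, so (4734/5621) = (-1)^1·(2367/5621); sign now -1
reciprocity: (2367/5621) = +1·(5621/2367) since 2367 mod 4 = 3, 5621 mod 4 = 1; sign now -1
(5621/2367) = (887/2367)   [reduce mod 2367]
reciprocity: (887/2367) = -1·(2367/887) since 887 mod 4 = 3, 2367 mod 4 = 3; sign now +1
(2367/887) = (593/887)   [reduce mod 887]
reciprocity: (593/887) = +1·(887/593) since 593 mod 4 = 1, 887 mod 4 = 3; sign now +1
(887/593) = (294/593)   [reduce mod 593]
294 = 2^1·147; (2/593) = +1 since 593 mod 8 = 1, so (294/593) = (+1)^1·(147/593); sign now +1
reciprocity: (147/593) = +1·(593/147) since 147 mod 4 = 3, 593 mod 4 = 1; sign now +1
(593/147) = (5/147)   [reduce mod 147]
reciprocity: (5/147) = +1·(147/5) since 5 mod 4 = 1, 147 mod 4 = 3; sign now +1
(147/5) = (2/5)   [reduce mod 5]
2 = 2^1·1; (2/5) = -1 since 5 mod 8 = 5, so (2/5) = (-1)^1·(1/5); sign now -1
(1/5) = 1; final value = sign = -1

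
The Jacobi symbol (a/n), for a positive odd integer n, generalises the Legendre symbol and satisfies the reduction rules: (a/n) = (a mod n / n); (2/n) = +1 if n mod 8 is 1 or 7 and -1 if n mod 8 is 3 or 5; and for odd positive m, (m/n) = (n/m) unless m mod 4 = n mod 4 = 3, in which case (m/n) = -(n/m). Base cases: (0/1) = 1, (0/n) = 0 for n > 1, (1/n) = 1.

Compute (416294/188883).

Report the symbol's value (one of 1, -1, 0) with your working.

1

(416294/188883) = (38528/188883)   [reduce mod 188883]
38528 = 2^7·301; (2/188883) = -1 since 188883 mod 8 = 3, so (38528/188883) = (-1)^7·(301/188883); sign now -1
reciprocity: (301/188883) = +1·(188883/301) since 301 mod 4 = 1, 188883 mod 4 = 3; sign now -1
(188883/301) = (156/301)   [reduce mod 301]
156 = 2^2·39; (2/301) = -1 since 301 mod 8 = 5, so (156/301) = (-1)^2·(39/301); sign now -1
reciprocity: (39/301) = +1·(301/39) since 39 mod 4 = 3, 301 mod 4 = 1; sign now -1
(301/39) = (28/39)   [reduce mod 39]
28 = 2^2·7; (2/39) = +1 since 39 mod 8 = 7, so (28/39) = (+1)^2·(7/39); sign now -1
reciprocity: (7/39) = -1·(39/7) since 7 mod 4 = 3, 39 mod 4 = 3; sign now +1
(39/7) = (4/7)   [reduce mod 7]
4 = 2^2·1; (2/7) = +1 since 7 mod 8 = 7, so (4/7) = (+1)^2·(1/7); sign now +1
(1/7) = 1; final value = sign = +1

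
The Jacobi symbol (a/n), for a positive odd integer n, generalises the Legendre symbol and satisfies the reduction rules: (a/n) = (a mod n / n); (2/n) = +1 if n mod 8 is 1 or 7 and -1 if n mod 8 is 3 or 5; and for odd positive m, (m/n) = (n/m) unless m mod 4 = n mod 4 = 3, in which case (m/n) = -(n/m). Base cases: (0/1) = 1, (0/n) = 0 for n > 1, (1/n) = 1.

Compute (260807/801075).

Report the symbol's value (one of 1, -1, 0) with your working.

1

reciprocity: (260807/801075) = -1·(801075/260807) since 260807 mod 4 = 3, 801075 mod 4 = 3; sign now -1
(801075/260807) = (18654/260807)   [reduce mod 260807]
18654 = 2^1·9327; (2/260807) = +1 since 260807 mod 8 = 7, so (18654/260807) = (+1)^1·(9327/260807); sign now -1
reciprocity: (9327/260807) = -1·(260807/9327) since 9327 mod 4 = 3, 260807 mod 4 = 3; sign now +1
(260807/9327) = (8978/9327)   [reduce mod 9327]
8978 = 2^1·4489; (2/9327) = +1 since 9327 mod 8 = 7, so (8978/9327) = (+1)^1·(4489/9327); sign now +1
reciprocity: (4489/9327) = +1·(9327/4489) since 4489 mod 4 = 1, 9327 mod 4 = 3; sign now +1
(9327/4489) = (349/4489)   [reduce mod 4489]
reciprocity: (349/4489) = +1·(4489/349) since 349 mod 4 = 1, 4489 mod 4 = 1; sign now +1
(4489/349) = (301/349)   [reduce mod 349]
reciprocity: (301/349) = +1·(349/301) since 301 mod 4 = 1, 349 mod 4 = 1; sign now +1
(349/301) = (48/301)   [reduce mod 301]
48 = 2^4·3; (2/301) = -1 since 301 mod 8 = 5, so (48/301) = (-1)^4·(3/301); sign now +1
reciprocity: (3/301) = +1·(301/3) since 3 mod 4 = 3, 301 mod 4 = 1; sign now +1
(301/3) = (1/3)   [reduce mod 3]
(1/3) = 1; final value = sign = +1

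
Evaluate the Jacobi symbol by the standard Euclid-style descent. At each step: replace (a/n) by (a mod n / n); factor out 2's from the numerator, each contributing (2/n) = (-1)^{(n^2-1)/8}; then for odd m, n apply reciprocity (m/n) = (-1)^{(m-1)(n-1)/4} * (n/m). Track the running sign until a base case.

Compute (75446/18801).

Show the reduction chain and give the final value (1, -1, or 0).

(75446/18801) = (242/18801)   [reduce mod 18801]
242 = 2^1·121; (2/18801) = +1 since 18801 mod 8 = 1, so (242/18801) = (+1)^1·(121/18801); sign now +1
reciprocity: (121/18801) = +1·(18801/121) since 121 mod 4 = 1, 18801 mod 4 = 1; sign now +1
(18801/121) = (46/121)   [reduce mod 121]
46 = 2^1·23; (2/121) = +1 since 121 mod 8 = 1, so (46/121) = (+1)^1·(23/121); sign now +1
reciprocity: (23/121) = +1·(121/23) since 23 mod 4 = 3, 121 mod 4 = 1; sign now +1
(121/23) = (6/23)   [reduce mod 23]
6 = 2^1·3; (2/23) = +1 since 23 mod 8 = 7, so (6/23) = (+1)^1·(3/23); sign now +1
reciprocity: (3/23) = -1·(23/3) since 3 mod 4 = 3, 23 mod 4 = 3; sign now -1
(23/3) = (2/3)   [reduce mod 3]
2 = 2^1·1; (2/3) = -1 since 3 mod 8 = 3, so (2/3) = (-1)^1·(1/3); sign now +1
(1/3) = 1; final value = sign = +1

1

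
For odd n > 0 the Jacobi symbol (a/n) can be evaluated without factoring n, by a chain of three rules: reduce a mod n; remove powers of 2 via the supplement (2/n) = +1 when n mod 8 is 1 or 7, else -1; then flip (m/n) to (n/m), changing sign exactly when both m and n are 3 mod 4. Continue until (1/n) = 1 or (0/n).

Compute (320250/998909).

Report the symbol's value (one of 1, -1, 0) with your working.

1

320250 = 2^1·160125; (2/998909) = -1 since 998909 mod 8 = 5, so (320250/998909) = (-1)^1·(160125/998909); sign now -1
reciprocity: (160125/998909) = +1·(998909/160125) since 160125 mod 4 = 1, 998909 mod 4 = 1; sign now -1
(998909/160125) = (38159/160125)   [reduce mod 160125]
reciprocity: (38159/160125) = +1·(160125/38159) since 38159 mod 4 = 3, 160125 mod 4 = 1; sign now -1
(160125/38159) = (7489/38159)   [reduce mod 38159]
reciprocity: (7489/38159) = +1·(38159/7489) since 7489 mod 4 = 1, 38159 mod 4 = 3; sign now -1
(38159/7489) = (714/7489)   [reduce mod 7489]
714 = 2^1·357; (2/7489) = +1 since 7489 mod 8 = 1, so (714/7489) = (+1)^1·(357/7489); sign now -1
reciprocity: (357/7489) = +1·(7489/357) since 357 mod 4 = 1, 7489 mod 4 = 1; sign now -1
(7489/357) = (349/357)   [reduce mod 357]
reciprocity: (349/357) = +1·(357/349) since 349 mod 4 = 1, 357 mod 4 = 1; sign now -1
(357/349) = (8/349)   [reduce mod 349]
8 = 2^3·1; (2/349) = -1 since 349 mod 8 = 5, so (8/349) = (-1)^3·(1/349); sign now +1
(1/349) = 1; final value = sign = +1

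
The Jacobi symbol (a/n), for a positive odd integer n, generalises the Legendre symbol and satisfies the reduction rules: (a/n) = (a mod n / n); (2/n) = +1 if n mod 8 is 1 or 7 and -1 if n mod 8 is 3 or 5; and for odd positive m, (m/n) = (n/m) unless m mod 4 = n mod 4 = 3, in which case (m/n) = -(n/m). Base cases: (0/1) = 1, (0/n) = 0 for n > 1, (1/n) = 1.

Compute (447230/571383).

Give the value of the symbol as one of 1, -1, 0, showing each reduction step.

1

factor out 2^1: 447230 = 2^1·223615; with 571383 mod 8 = 7, (2/571383) = +1; sign now +1; continue with (223615/571383)
flip (223615/571383) -> (571383/223615): both odd, 223615 mod 4 = 3, 571383 mod 4 = 3, so the flip contributes -1; sign now -1
(571383/223615): 571383 mod 223615 = 124153, so (571383/223615) = (124153/223615)
flip (124153/223615) -> (223615/124153): both odd, 124153 mod 4 = 1, 223615 mod 4 = 3, so the flip contributes +1; sign now -1
(223615/124153): 223615 mod 124153 = 99462, so (223615/124153) = (99462/124153)
factor out 2^1: 99462 = 2^1·49731; with 124153 mod 8 = 1, (2/124153) = +1; sign now -1; continue with (49731/124153)
flip (49731/124153) -> (124153/49731): both odd, 49731 mod 4 = 3, 124153 mod 4 = 1, so the flip contributes +1; sign now -1
(124153/49731): 124153 mod 49731 = 24691, so (124153/49731) = (24691/49731)
flip (24691/49731) -> (49731/24691): both odd, 24691 mod 4 = 3, 49731 mod 4 = 3, so the flip contributes -1; sign now +1
(49731/24691): 49731 mod 24691 = 349, so (49731/24691) = (349/24691)
flip (349/24691) -> (24691/349): both odd, 349 mod 4 = 1, 24691 mod 4 = 3, so the flip contributes +1; sign now +1
(24691/349): 24691 mod 349 = 261, so (24691/349) = (261/349)
flip (261/349) -> (349/261): both odd, 261 mod 4 = 1, 349 mod 4 = 1, so the flip contributes +1; sign now +1
(349/261): 349 mod 261 = 88, so (349/261) = (88/261)
factor out 2^3: 88 = 2^3·11; with 261 mod 8 = 5, (2/261) = -1; sign now -1; continue with (11/261)
flip (11/261) -> (261/11): both odd, 11 mod 4 = 3, 261 mod 4 = 1, so the flip contributes +1; sign now -1
(261/11): 261 mod 11 = 8, so (261/11) = (8/11)
factor out 2^3: 8 = 2^3·1; with 11 mod 8 = 3, (2/11) = -1; sign now +1; continue with (1/11)
reached (1/11) = 1, so the symbol is +1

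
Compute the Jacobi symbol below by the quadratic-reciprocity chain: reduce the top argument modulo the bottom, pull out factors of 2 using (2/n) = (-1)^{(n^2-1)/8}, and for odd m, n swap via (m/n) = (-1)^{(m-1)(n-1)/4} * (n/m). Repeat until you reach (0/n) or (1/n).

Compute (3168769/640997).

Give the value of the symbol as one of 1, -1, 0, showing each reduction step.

-1

(3168769/640997): 3168769 mod 640997 = 604781, so (3168769/640997) = (604781/640997)
flip (604781/640997) -> (640997/604781): both odd, 604781 mod 4 = 1, 640997 mod 4 = 1, so the flip contributes +1; sign now +1
(640997/604781): 640997 mod 604781 = 36216, so (640997/604781) = (36216/604781)
factor out 2^3: 36216 = 2^3·4527; with 604781 mod 8 = 5, (2/604781) = -1; sign now -1; continue with (4527/604781)
flip (4527/604781) -> (604781/4527): both odd, 4527 mod 4 = 3, 604781 mod 4 = 1, so the flip contributes +1; sign now -1
(604781/4527): 604781 mod 4527 = 2690, so (604781/4527) = (2690/4527)
factor out 2^1: 2690 = 2^1·1345; with 4527 mod 8 = 7, (2/4527) = +1; sign now -1; continue with (1345/4527)
flip (1345/4527) -> (4527/1345): both odd, 1345 mod 4 = 1, 4527 mod 4 = 3, so the flip contributes +1; sign now -1
(4527/1345): 4527 mod 1345 = 492, so (4527/1345) = (492/1345)
factor out 2^2: 492 = 2^2·123; with 1345 mod 8 = 1, (2/1345) = +1; sign now -1; continue with (123/1345)
flip (123/1345) -> (1345/123): both odd, 123 mod 4 = 3, 1345 mod 4 = 1, so the flip contributes +1; sign now -1
(1345/123): 1345 mod 123 = 115, so (1345/123) = (115/123)
flip (115/123) -> (123/115): both odd, 115 mod 4 = 3, 123 mod 4 = 3, so the flip contributes -1; sign now +1
(123/115): 123 mod 115 = 8, so (123/115) = (8/115)
factor out 2^3: 8 = 2^3·1; with 115 mod 8 = 3, (2/115) = -1; sign now -1; continue with (1/115)
reached (1/115) = 1, so the symbol is -1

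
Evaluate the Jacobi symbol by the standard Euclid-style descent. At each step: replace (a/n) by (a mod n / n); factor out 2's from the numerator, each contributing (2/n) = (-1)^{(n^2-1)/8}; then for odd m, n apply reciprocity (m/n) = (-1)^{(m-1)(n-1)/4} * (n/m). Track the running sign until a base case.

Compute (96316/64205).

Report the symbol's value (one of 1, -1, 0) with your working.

-1

(96316/64205) = (32111/64205)   [reduce mod 64205]
reciprocity: (32111/64205) = +1·(64205/32111) since 32111 mod 4 = 3, 64205 mod 4 = 1; sign now +1
(64205/32111) = (32094/32111)   [reduce mod 32111]
32094 = 2^1·16047; (2/32111) = +1 since 32111 mod 8 = 7, so (32094/32111) = (+1)^1·(16047/32111); sign now +1
reciprocity: (16047/32111) = -1·(32111/16047) since 16047 mod 4 = 3, 32111 mod 4 = 3; sign now -1
(32111/16047) = (17/16047)   [reduce mod 16047]
reciprocity: (17/16047) = +1·(16047/17) since 17 mod 4 = 1, 16047 mod 4 = 3; sign now -1
(16047/17) = (16/17)   [reduce mod 17]
16 = 2^4·1; (2/17) = +1 since 17 mod 8 = 1, so (16/17) = (+1)^4·(1/17); sign now -1
(1/17) = 1; final value = sign = -1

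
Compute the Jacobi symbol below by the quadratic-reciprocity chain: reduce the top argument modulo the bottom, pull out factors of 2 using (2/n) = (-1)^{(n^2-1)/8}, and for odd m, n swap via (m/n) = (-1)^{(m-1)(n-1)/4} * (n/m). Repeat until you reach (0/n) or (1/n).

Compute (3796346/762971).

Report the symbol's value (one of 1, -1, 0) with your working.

(3796346/762971) = (744462/762971)   [reduce mod 762971]
744462 = 2^1·372231; (2/762971) = -1 since 762971 mod 8 = 3, so (744462/762971) = (-1)^1·(372231/762971); sign now -1
reciprocity: (372231/762971) = -1·(762971/372231) since 372231 mod 4 = 3, 762971 mod 4 = 3; sign now +1
(762971/372231) = (18509/372231)   [reduce mod 372231]
reciprocity: (18509/372231) = +1·(372231/18509) since 18509 mod 4 = 1, 372231 mod 4 = 3; sign now +1
(372231/18509) = (2051/18509)   [reduce mod 18509]
reciprocity: (2051/18509) = +1·(18509/2051) since 2051 mod 4 = 3, 18509 mod 4 = 1; sign now +1
(18509/2051) = (50/2051)   [reduce mod 2051]
50 = 2^1·25; (2/2051) = -1 since 2051 mod 8 = 3, so (50/2051) = (-1)^1·(25/2051); sign now -1
reciprocity: (25/2051) = +1·(2051/25) since 25 mod 4 = 1, 2051 mod 4 = 3; sign now -1
(2051/25) = (1/25)   [reduce mod 25]
(1/25) = 1; final value = sign = -1

-1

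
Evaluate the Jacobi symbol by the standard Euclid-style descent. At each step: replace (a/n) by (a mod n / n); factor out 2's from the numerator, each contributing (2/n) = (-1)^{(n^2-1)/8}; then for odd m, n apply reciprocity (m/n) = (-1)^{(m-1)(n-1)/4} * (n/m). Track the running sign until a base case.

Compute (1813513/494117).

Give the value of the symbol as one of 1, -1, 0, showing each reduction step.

(1813513/494117) = (331162/494117)   [reduce mod 494117]
331162 = 2^1·165581; (2/494117) = -1 since 494117 mod 8 = 5, so (331162/494117) = (-1)^1·(165581/494117); sign now -1
reciprocity: (165581/494117) = +1·(494117/165581) since 165581 mod 4 = 1, 494117 mod 4 = 1; sign now -1
(494117/165581) = (162955/165581)   [reduce mod 165581]
reciprocity: (162955/165581) = +1·(165581/162955) since 162955 mod 4 = 3, 165581 mod 4 = 1; sign now -1
(165581/162955) = (2626/162955)   [reduce mod 162955]
2626 = 2^1·1313; (2/162955) = -1 since 162955 mod 8 = 3, so (2626/162955) = (-1)^1·(1313/162955); sign now +1
reciprocity: (1313/162955) = +1·(162955/1313) since 1313 mod 4 = 1, 162955 mod 4 = 3; sign now +1
(162955/1313) = (143/1313)   [reduce mod 1313]
reciprocity: (143/1313) = +1·(1313/143) since 143 mod 4 = 3, 1313 mod 4 = 1; sign now +1
(1313/143) = (26/143)   [reduce mod 143]
26 = 2^1·13; (2/143) = +1 since 143 mod 8 = 7, so (26/143) = (+1)^1·(13/143); sign now +1
reciprocity: (13/143) = +1·(143/13) since 13 mod 4 = 1, 143 mod 4 = 3; sign now +1
(143/13) = (0/13)   [reduce mod 13]
(0/13) = 0   [gcd(a, n) > 1]; final value = 0

0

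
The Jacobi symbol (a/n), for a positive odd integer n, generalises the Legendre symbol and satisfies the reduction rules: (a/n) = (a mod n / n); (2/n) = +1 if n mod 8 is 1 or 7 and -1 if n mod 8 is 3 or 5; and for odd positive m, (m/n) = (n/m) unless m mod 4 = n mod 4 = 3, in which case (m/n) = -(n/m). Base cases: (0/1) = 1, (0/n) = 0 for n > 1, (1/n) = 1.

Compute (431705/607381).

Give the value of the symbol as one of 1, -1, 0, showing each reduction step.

reciprocity: (431705/607381) = +1·(607381/431705) since 431705 mod 4 = 1, 607381 mod 4 = 1; sign now +1
(607381/431705) = (175676/431705)   [reduce mod 431705]
175676 = 2^2·43919; (2/431705) = +1 since 431705 mod 8 = 1, so (175676/431705) = (+1)^2·(43919/431705); sign now +1
reciprocity: (43919/431705) = +1·(431705/43919) since 43919 mod 4 = 3, 431705 mod 4 = 1; sign now +1
(431705/43919) = (36434/43919)   [reduce mod 43919]
36434 = 2^1·18217; (2/43919) = +1 since 43919 mod 8 = 7, so (36434/43919) = (+1)^1·(18217/43919); sign now +1
reciprocity: (18217/43919) = +1·(43919/18217) since 18217 mod 4 = 1, 43919 mod 4 = 3; sign now +1
(43919/18217) = (7485/18217)   [reduce mod 18217]
reciprocity: (7485/18217) = +1·(18217/7485) since 7485 mod 4 = 1, 18217 mod 4 = 1; sign now +1
(18217/7485) = (3247/7485)   [reduce mod 7485]
reciprocity: (3247/7485) = +1·(7485/3247) since 3247 mod 4 = 3, 7485 mod 4 = 1; sign now +1
(7485/3247) = (991/3247)   [reduce mod 3247]
reciprocity: (991/3247) = -1·(3247/991) since 991 mod 4 = 3, 3247 mod 4 = 3; sign now -1
(3247/991) = (274/991)   [reduce mod 991]
274 = 2^1·137; (2/991) = +1 since 991 mod 8 = 7, so (274/991) = (+1)^1·(137/991); sign now -1
reciprocity: (137/991) = +1·(991/137) since 137 mod 4 = 1, 991 mod 4 = 3; sign now -1
(991/137) = (32/137)   [reduce mod 137]
32 = 2^5·1; (2/137) = +1 since 137 mod 8 = 1, so (32/137) = (+1)^5·(1/137); sign now -1
(1/137) = 1; final value = sign = -1

-1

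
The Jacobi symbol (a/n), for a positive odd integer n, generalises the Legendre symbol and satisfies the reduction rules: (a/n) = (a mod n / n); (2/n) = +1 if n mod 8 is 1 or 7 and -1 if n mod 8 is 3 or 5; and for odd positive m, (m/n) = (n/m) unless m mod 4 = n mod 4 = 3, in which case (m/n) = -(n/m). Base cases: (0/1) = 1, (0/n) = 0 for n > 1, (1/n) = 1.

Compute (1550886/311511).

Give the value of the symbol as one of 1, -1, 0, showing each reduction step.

0

(1550886/311511) = (304842/311511)   [reduce mod 311511]
304842 = 2^1·152421; (2/311511) = +1 since 311511 mod 8 = 7, so (304842/311511) = (+1)^1·(152421/311511); sign now +1
reciprocity: (152421/311511) = +1·(311511/152421) since 152421 mod 4 = 1, 311511 mod 4 = 3; sign now +1
(311511/152421) = (6669/152421)   [reduce mod 152421]
reciprocity: (6669/152421) = +1·(152421/6669) since 6669 mod 4 = 1, 152421 mod 4 = 1; sign now +1
(152421/6669) = (5703/6669)   [reduce mod 6669]
reciprocity: (5703/6669) = +1·(6669/5703) since 5703 mod 4 = 3, 6669 mod 4 = 1; sign now +1
(6669/5703) = (966/5703)   [reduce mod 5703]
966 = 2^1·483; (2/5703) = +1 since 5703 mod 8 = 7, so (966/5703) = (+1)^1·(483/5703); sign now +1
reciprocity: (483/5703) = -1·(5703/483) since 483 mod 4 = 3, 5703 mod 4 = 3; sign now -1
(5703/483) = (390/483)   [reduce mod 483]
390 = 2^1·195; (2/483) = -1 since 483 mod 8 = 3, so (390/483) = (-1)^1·(195/483); sign now +1
reciprocity: (195/483) = -1·(483/195) since 195 mod 4 = 3, 483 mod 4 = 3; sign now -1
(483/195) = (93/195)   [reduce mod 195]
reciprocity: (93/195) = +1·(195/93) since 93 mod 4 = 1, 195 mod 4 = 3; sign now -1
(195/93) = (9/93)   [reduce mod 93]
reciprocity: (9/93) = +1·(93/9) since 9 mod 4 = 1, 93 mod 4 = 1; sign now -1
(93/9) = (3/9)   [reduce mod 9]
reciprocity: (3/9) = +1·(9/3) since 3 mod 4 = 3, 9 mod 4 = 1; sign now -1
(9/3) = (0/3)   [reduce mod 3]
(0/3) = 0   [gcd(a, n) > 1]; final value = 0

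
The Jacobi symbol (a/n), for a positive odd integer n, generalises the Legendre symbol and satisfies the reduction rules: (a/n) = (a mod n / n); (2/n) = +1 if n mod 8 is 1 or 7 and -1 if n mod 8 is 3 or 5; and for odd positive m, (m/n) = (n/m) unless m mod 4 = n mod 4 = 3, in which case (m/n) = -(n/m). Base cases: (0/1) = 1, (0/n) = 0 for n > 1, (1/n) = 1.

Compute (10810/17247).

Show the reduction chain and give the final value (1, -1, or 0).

10810 = 2^1·5405; (2/17247) = +1 since 17247 mod 8 = 7, so (10810/17247) = (+1)^1·(5405/17247); sign now +1
reciprocity: (5405/17247) = +1·(17247/5405) since 5405 mod 4 = 1, 17247 mod 4 = 3; sign now +1
(17247/5405) = (1032/5405)   [reduce mod 5405]
1032 = 2^3·129; (2/5405) = -1 since 5405 mod 8 = 5, so (1032/5405) = (-1)^3·(129/5405); sign now -1
reciprocity: (129/5405) = +1·(5405/129) since 129 mod 4 = 1, 5405 mod 4 = 1; sign now -1
(5405/129) = (116/129)   [reduce mod 129]
116 = 2^2·29; (2/129) = +1 since 129 mod 8 = 1, so (116/129) = (+1)^2·(29/129); sign now -1
reciprocity: (29/129) = +1·(129/29) since 29 mod 4 = 1, 129 mod 4 = 1; sign now -1
(129/29) = (13/29)   [reduce mod 29]
reciprocity: (13/29) = +1·(29/13) since 13 mod 4 = 1, 29 mod 4 = 1; sign now -1
(29/13) = (3/13)   [reduce mod 13]
reciprocity: (3/13) = +1·(13/3) since 3 mod 4 = 3, 13 mod 4 = 1; sign now -1
(13/3) = (1/3)   [reduce mod 3]
(1/3) = 1; final value = sign = -1

-1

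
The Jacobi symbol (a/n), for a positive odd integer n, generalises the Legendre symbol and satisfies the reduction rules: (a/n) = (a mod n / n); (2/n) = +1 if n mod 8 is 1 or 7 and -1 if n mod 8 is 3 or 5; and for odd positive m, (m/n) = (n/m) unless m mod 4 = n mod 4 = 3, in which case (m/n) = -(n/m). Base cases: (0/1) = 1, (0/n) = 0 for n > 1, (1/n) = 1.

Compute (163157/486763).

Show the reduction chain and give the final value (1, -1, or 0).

reciprocity: (163157/486763) = +1·(486763/163157) since 163157 mod 4 = 1, 486763 mod 4 = 3; sign now +1
(486763/163157) = (160449/163157)   [reduce mod 163157]
reciprocity: (160449/163157) = +1·(163157/160449) since 160449 mod 4 = 1, 163157 mod 4 = 1; sign now +1
(163157/160449) = (2708/160449)   [reduce mod 160449]
2708 = 2^2·677; (2/160449) = +1 since 160449 mod 8 = 1, so (2708/160449) = (+1)^2·(677/160449); sign now +1
reciprocity: (677/160449) = +1·(160449/677) since 677 mod 4 = 1, 160449 mod 4 = 1; sign now +1
(160449/677) = (0/677)   [reduce mod 677]
(0/677) = 0   [gcd(a, n) > 1]; final value = 0

0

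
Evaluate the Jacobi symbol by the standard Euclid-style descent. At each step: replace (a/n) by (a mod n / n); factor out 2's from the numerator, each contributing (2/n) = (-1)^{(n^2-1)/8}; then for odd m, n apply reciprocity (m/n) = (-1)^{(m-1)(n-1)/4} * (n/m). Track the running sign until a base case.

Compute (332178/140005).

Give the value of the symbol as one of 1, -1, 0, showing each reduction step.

1

(332178/140005): 332178 mod 140005 = 52168, so (332178/140005) = (52168/140005)
factor out 2^3: 52168 = 2^3·6521; with 140005 mod 8 = 5, (2/140005) = -1; sign now -1; continue with (6521/140005)
flip (6521/140005) -> (140005/6521): both odd, 6521 mod 4 = 1, 140005 mod 4 = 1, so the flip contributes +1; sign now -1
(140005/6521): 140005 mod 6521 = 3064, so (140005/6521) = (3064/6521)
factor out 2^3: 3064 = 2^3·383; with 6521 mod 8 = 1, (2/6521) = +1; sign now -1; continue with (383/6521)
flip (383/6521) -> (6521/383): both odd, 383 mod 4 = 3, 6521 mod 4 = 1, so the flip contributes +1; sign now -1
(6521/383): 6521 mod 383 = 10, so (6521/383) = (10/383)
factor out 2^1: 10 = 2^1·5; with 383 mod 8 = 7, (2/383) = +1; sign now -1; continue with (5/383)
flip (5/383) -> (383/5): both odd, 5 mod 4 = 1, 383 mod 4 = 3, so the flip contributes +1; sign now -1
(383/5): 383 mod 5 = 3, so (383/5) = (3/5)
flip (3/5) -> (5/3): both odd, 3 mod 4 = 3, 5 mod 4 = 1, so the flip contributes +1; sign now -1
(5/3): 5 mod 3 = 2, so (5/3) = (2/3)
factor out 2^1: 2 = 2^1·1; with 3 mod 8 = 3, (2/3) = -1; sign now +1; continue with (1/3)
reached (1/3) = 1, so the symbol is +1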